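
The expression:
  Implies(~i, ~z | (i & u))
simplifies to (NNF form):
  i | ~z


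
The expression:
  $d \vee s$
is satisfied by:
  {d: True, s: True}
  {d: True, s: False}
  {s: True, d: False}


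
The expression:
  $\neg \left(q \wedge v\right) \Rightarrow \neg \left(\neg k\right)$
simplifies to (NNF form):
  $k \vee \left(q \wedge v\right)$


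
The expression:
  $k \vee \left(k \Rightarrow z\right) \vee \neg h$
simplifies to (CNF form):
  $\text{True}$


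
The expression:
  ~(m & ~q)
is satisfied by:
  {q: True, m: False}
  {m: False, q: False}
  {m: True, q: True}


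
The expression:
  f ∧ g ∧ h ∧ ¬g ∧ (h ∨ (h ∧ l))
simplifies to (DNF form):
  False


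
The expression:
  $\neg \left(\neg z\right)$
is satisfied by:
  {z: True}


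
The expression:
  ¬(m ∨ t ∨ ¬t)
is never true.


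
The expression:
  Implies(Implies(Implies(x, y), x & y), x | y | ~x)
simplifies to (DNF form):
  True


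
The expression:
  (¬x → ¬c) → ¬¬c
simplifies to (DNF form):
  c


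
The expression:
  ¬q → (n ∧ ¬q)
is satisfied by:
  {n: True, q: True}
  {n: True, q: False}
  {q: True, n: False}


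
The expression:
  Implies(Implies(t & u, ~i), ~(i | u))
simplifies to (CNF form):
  (i | ~u) & (t | ~u) & (u | ~i)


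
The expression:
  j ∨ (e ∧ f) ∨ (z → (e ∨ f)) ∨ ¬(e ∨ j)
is always true.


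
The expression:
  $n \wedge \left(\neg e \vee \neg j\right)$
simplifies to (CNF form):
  $n \wedge \left(\neg e \vee \neg j\right)$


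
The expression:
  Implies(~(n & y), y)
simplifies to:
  y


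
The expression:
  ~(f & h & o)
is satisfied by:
  {h: False, o: False, f: False}
  {f: True, h: False, o: False}
  {o: True, h: False, f: False}
  {f: True, o: True, h: False}
  {h: True, f: False, o: False}
  {f: True, h: True, o: False}
  {o: True, h: True, f: False}


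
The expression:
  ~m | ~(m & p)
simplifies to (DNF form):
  ~m | ~p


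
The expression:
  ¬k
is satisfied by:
  {k: False}


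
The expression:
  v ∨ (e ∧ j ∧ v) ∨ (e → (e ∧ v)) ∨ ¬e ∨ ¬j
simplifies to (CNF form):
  v ∨ ¬e ∨ ¬j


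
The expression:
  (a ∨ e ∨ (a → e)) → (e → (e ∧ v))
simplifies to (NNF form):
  v ∨ ¬e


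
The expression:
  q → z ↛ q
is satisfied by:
  {q: False}


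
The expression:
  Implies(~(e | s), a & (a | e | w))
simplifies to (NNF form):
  a | e | s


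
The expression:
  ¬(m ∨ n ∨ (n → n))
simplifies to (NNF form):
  False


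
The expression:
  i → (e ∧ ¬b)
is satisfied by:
  {e: True, i: False, b: False}
  {e: False, i: False, b: False}
  {b: True, e: True, i: False}
  {b: True, e: False, i: False}
  {i: True, e: True, b: False}


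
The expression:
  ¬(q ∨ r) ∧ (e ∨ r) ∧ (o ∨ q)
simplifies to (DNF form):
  e ∧ o ∧ ¬q ∧ ¬r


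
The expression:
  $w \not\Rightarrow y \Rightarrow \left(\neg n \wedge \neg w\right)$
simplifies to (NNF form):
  $y \vee \neg w$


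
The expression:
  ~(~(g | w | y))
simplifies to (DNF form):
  g | w | y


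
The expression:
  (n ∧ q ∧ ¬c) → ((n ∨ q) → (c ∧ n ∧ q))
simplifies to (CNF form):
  c ∨ ¬n ∨ ¬q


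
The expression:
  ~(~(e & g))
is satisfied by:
  {e: True, g: True}


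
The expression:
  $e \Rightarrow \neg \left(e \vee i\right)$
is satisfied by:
  {e: False}


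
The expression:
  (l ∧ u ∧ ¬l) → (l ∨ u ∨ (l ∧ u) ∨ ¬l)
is always true.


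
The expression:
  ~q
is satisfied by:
  {q: False}


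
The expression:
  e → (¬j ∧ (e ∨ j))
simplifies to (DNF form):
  ¬e ∨ ¬j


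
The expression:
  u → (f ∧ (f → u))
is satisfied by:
  {f: True, u: False}
  {u: False, f: False}
  {u: True, f: True}


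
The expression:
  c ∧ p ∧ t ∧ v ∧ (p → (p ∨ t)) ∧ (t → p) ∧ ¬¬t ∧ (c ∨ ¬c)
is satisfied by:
  {t: True, c: True, p: True, v: True}


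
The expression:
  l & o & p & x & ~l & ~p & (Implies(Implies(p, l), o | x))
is never true.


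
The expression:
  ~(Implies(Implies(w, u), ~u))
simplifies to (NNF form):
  u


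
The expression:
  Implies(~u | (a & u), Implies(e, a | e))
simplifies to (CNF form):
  True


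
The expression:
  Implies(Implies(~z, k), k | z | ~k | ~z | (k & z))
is always true.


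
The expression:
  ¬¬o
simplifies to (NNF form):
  o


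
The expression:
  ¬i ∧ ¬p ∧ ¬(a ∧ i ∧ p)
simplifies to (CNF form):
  ¬i ∧ ¬p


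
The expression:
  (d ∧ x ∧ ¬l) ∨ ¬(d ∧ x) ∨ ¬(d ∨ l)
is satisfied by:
  {l: False, d: False, x: False}
  {x: True, l: False, d: False}
  {d: True, l: False, x: False}
  {x: True, d: True, l: False}
  {l: True, x: False, d: False}
  {x: True, l: True, d: False}
  {d: True, l: True, x: False}


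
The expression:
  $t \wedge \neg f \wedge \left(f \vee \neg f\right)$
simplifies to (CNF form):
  $t \wedge \neg f$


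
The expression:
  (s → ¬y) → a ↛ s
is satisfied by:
  {a: True, y: True, s: False}
  {a: True, y: False, s: False}
  {s: True, a: True, y: True}
  {s: True, y: True, a: False}


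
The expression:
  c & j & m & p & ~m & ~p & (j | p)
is never true.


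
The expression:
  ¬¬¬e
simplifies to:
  ¬e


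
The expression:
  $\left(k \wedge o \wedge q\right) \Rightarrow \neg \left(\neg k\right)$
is always true.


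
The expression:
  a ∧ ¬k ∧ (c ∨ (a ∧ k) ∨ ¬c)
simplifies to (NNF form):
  a ∧ ¬k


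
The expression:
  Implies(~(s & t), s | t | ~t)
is always true.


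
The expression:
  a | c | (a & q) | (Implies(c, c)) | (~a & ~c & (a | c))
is always true.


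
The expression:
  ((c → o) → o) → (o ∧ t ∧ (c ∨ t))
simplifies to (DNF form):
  (o ∧ t) ∨ (¬c ∧ ¬o)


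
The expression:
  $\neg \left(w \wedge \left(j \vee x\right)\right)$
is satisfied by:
  {x: False, w: False, j: False}
  {j: True, x: False, w: False}
  {x: True, j: False, w: False}
  {j: True, x: True, w: False}
  {w: True, j: False, x: False}


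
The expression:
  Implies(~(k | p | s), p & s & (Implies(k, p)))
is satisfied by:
  {p: True, k: True, s: True}
  {p: True, k: True, s: False}
  {p: True, s: True, k: False}
  {p: True, s: False, k: False}
  {k: True, s: True, p: False}
  {k: True, s: False, p: False}
  {s: True, k: False, p: False}


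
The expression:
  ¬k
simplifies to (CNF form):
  ¬k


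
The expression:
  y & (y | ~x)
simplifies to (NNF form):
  y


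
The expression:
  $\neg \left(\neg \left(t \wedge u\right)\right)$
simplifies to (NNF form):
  $t \wedge u$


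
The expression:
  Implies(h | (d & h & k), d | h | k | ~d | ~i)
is always true.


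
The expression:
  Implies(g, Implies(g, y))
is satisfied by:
  {y: True, g: False}
  {g: False, y: False}
  {g: True, y: True}


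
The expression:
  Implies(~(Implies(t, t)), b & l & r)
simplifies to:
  True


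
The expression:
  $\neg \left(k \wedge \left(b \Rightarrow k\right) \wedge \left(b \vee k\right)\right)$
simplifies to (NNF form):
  $\neg k$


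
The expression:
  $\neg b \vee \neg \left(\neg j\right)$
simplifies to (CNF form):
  $j \vee \neg b$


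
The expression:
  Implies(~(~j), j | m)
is always true.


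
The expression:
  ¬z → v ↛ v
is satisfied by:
  {z: True}


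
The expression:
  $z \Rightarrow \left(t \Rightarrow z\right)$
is always true.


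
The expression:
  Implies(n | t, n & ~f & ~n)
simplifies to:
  ~n & ~t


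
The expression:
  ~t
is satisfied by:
  {t: False}


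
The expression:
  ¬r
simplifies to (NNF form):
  ¬r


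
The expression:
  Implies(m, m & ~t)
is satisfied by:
  {m: False, t: False}
  {t: True, m: False}
  {m: True, t: False}


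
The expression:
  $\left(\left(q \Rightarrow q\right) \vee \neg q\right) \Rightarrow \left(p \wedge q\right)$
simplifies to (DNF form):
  $p \wedge q$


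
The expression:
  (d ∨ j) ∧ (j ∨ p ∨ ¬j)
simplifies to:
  d ∨ j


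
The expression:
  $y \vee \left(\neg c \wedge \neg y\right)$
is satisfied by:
  {y: True, c: False}
  {c: False, y: False}
  {c: True, y: True}


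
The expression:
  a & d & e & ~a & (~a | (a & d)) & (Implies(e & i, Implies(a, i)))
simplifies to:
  False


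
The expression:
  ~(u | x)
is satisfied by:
  {x: False, u: False}


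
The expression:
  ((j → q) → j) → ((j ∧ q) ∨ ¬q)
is always true.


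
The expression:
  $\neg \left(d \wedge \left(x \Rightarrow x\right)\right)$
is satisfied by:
  {d: False}


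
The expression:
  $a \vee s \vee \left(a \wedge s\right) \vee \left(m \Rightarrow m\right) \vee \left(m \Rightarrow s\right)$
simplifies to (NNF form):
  $\text{True}$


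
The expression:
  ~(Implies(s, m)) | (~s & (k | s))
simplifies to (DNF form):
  (k & ~s) | (s & ~m)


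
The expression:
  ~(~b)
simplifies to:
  b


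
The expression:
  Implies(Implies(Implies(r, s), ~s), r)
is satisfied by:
  {r: True, s: True}
  {r: True, s: False}
  {s: True, r: False}


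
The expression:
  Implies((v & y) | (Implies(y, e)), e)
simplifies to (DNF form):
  e | (y & ~v)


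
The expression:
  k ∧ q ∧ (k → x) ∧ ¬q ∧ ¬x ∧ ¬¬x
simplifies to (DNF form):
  False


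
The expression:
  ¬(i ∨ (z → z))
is never true.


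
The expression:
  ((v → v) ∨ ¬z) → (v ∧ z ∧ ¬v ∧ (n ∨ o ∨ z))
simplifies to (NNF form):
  False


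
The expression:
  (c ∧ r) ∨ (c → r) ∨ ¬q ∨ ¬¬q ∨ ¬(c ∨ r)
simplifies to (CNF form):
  True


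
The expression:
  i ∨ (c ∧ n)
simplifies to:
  i ∨ (c ∧ n)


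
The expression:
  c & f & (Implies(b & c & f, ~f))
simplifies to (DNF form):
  c & f & ~b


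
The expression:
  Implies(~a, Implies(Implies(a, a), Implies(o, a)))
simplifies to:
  a | ~o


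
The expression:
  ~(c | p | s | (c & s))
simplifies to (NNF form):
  ~c & ~p & ~s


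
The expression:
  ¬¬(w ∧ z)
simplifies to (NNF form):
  w ∧ z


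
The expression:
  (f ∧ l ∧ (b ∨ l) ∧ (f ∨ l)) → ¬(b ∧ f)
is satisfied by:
  {l: False, b: False, f: False}
  {f: True, l: False, b: False}
  {b: True, l: False, f: False}
  {f: True, b: True, l: False}
  {l: True, f: False, b: False}
  {f: True, l: True, b: False}
  {b: True, l: True, f: False}


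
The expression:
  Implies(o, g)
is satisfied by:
  {g: True, o: False}
  {o: False, g: False}
  {o: True, g: True}


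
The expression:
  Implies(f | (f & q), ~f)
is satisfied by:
  {f: False}


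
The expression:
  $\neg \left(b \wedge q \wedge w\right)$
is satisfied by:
  {w: False, q: False, b: False}
  {b: True, w: False, q: False}
  {q: True, w: False, b: False}
  {b: True, q: True, w: False}
  {w: True, b: False, q: False}
  {b: True, w: True, q: False}
  {q: True, w: True, b: False}


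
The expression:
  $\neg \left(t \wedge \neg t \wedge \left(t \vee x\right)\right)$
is always true.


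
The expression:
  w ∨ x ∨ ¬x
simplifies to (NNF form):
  True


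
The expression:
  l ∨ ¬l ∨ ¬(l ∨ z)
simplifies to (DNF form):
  True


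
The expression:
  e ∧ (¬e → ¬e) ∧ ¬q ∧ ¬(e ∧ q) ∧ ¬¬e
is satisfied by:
  {e: True, q: False}


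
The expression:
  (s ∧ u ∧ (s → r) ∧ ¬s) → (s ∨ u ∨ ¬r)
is always true.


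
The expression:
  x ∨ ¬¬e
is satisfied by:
  {x: True, e: True}
  {x: True, e: False}
  {e: True, x: False}


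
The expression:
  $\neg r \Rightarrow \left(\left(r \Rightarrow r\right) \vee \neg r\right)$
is always true.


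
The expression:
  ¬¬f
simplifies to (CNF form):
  f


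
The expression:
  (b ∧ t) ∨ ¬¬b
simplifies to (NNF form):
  b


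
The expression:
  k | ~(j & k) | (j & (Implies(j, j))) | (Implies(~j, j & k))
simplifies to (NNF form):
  True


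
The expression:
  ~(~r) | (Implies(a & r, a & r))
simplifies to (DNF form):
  True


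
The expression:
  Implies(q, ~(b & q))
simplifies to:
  ~b | ~q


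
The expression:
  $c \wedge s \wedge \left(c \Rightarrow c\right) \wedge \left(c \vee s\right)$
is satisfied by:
  {c: True, s: True}


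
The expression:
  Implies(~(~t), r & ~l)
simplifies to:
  ~t | (r & ~l)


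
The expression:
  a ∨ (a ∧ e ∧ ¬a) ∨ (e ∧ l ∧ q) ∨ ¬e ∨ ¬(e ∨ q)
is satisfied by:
  {a: True, q: True, l: True, e: False}
  {a: True, q: True, l: False, e: False}
  {a: True, l: True, e: False, q: False}
  {a: True, l: False, e: False, q: False}
  {q: True, l: True, e: False, a: False}
  {q: True, l: False, e: False, a: False}
  {l: True, q: False, e: False, a: False}
  {l: False, q: False, e: False, a: False}
  {a: True, q: True, e: True, l: True}
  {a: True, q: True, e: True, l: False}
  {a: True, e: True, l: True, q: False}
  {a: True, e: True, l: False, q: False}
  {q: True, e: True, l: True, a: False}


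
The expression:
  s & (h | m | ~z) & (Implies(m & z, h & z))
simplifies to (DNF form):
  (h & s) | (s & ~z)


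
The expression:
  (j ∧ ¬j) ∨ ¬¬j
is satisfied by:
  {j: True}


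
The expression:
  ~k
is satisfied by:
  {k: False}


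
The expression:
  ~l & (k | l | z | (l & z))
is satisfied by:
  {k: True, z: True, l: False}
  {k: True, l: False, z: False}
  {z: True, l: False, k: False}


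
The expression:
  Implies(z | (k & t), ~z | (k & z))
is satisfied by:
  {k: True, z: False}
  {z: False, k: False}
  {z: True, k: True}


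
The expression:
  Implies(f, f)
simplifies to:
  True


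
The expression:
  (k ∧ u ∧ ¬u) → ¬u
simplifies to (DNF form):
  True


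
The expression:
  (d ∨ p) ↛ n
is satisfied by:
  {d: True, p: True, n: False}
  {d: True, n: False, p: False}
  {p: True, n: False, d: False}


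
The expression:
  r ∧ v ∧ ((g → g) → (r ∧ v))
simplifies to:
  r ∧ v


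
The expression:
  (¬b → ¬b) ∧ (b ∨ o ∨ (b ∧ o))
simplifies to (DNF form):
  b ∨ o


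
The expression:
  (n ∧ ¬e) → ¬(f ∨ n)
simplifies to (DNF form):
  e ∨ ¬n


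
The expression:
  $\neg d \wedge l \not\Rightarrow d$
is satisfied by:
  {l: True, d: False}


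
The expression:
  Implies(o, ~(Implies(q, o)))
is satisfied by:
  {o: False}


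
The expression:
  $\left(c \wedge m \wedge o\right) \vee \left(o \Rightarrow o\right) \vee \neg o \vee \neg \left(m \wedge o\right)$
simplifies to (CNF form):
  $\text{True}$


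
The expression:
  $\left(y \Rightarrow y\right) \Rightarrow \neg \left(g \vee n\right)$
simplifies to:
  $\neg g \wedge \neg n$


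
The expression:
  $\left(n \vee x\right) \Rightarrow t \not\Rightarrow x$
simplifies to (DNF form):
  $\left(t \wedge \neg x\right) \vee \left(\neg n \wedge \neg x\right)$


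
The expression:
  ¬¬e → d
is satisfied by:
  {d: True, e: False}
  {e: False, d: False}
  {e: True, d: True}


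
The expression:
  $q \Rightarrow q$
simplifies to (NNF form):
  $\text{True}$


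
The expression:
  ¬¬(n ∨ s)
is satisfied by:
  {n: True, s: True}
  {n: True, s: False}
  {s: True, n: False}


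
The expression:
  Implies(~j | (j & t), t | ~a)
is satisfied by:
  {t: True, j: True, a: False}
  {t: True, j: False, a: False}
  {j: True, t: False, a: False}
  {t: False, j: False, a: False}
  {a: True, t: True, j: True}
  {a: True, t: True, j: False}
  {a: True, j: True, t: False}


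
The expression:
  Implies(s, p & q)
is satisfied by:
  {p: True, q: True, s: False}
  {p: True, q: False, s: False}
  {q: True, p: False, s: False}
  {p: False, q: False, s: False}
  {p: True, s: True, q: True}


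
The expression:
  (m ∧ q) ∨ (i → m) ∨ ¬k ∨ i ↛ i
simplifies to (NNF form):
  m ∨ ¬i ∨ ¬k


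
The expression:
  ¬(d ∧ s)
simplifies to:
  ¬d ∨ ¬s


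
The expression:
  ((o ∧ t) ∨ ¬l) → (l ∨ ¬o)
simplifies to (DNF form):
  l ∨ ¬o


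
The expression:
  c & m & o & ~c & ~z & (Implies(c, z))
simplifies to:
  False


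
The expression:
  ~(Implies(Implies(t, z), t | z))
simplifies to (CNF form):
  ~t & ~z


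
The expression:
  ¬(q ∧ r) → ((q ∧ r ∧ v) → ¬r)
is always true.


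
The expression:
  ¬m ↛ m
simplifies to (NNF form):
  True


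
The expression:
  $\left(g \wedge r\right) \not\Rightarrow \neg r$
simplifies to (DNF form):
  $g \wedge r$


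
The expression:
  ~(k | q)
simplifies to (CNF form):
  ~k & ~q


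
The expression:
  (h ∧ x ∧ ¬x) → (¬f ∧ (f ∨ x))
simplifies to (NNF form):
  True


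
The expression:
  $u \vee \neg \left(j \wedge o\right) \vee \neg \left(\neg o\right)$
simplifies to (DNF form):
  $\text{True}$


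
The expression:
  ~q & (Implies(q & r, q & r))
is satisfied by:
  {q: False}


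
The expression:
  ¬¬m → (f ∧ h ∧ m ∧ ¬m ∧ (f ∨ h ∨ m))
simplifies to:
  ¬m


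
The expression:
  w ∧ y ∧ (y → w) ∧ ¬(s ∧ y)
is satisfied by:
  {w: True, y: True, s: False}


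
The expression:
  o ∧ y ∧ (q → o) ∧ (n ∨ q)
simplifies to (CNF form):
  o ∧ y ∧ (n ∨ q)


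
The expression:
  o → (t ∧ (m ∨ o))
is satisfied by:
  {t: True, o: False}
  {o: False, t: False}
  {o: True, t: True}


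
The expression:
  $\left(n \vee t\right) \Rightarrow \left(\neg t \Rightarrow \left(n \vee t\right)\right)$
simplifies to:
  $\text{True}$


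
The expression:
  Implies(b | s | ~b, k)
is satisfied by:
  {k: True}


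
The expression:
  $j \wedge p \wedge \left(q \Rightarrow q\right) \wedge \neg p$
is never true.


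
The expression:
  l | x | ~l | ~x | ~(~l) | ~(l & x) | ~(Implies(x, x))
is always true.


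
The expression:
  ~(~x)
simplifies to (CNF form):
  x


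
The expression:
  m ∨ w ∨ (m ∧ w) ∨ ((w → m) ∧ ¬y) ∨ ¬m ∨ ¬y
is always true.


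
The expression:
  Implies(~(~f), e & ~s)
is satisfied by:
  {e: True, f: False, s: False}
  {e: False, f: False, s: False}
  {s: True, e: True, f: False}
  {s: True, e: False, f: False}
  {f: True, e: True, s: False}


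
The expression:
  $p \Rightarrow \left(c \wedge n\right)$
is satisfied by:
  {c: True, n: True, p: False}
  {c: True, n: False, p: False}
  {n: True, c: False, p: False}
  {c: False, n: False, p: False}
  {c: True, p: True, n: True}


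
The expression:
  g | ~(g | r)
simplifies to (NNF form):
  g | ~r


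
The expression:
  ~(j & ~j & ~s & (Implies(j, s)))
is always true.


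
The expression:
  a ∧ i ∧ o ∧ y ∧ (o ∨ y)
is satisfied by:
  {a: True, i: True, o: True, y: True}


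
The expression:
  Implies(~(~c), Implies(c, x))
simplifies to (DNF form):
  x | ~c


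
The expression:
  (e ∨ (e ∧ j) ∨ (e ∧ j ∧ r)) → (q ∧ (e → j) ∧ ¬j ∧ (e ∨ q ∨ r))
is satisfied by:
  {e: False}


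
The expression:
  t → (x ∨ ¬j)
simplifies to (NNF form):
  x ∨ ¬j ∨ ¬t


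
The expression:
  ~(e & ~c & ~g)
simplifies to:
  c | g | ~e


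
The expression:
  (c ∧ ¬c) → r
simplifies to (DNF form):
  True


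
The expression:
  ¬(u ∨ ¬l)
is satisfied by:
  {l: True, u: False}


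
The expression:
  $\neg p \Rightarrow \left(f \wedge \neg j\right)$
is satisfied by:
  {p: True, f: True, j: False}
  {p: True, j: False, f: False}
  {p: True, f: True, j: True}
  {p: True, j: True, f: False}
  {f: True, j: False, p: False}


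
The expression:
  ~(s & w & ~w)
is always true.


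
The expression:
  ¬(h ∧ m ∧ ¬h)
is always true.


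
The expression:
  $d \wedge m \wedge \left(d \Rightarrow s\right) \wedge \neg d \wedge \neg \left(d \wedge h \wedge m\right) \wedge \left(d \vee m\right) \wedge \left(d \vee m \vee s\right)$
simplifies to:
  $\text{False}$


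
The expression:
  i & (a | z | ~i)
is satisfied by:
  {i: True, a: True, z: True}
  {i: True, a: True, z: False}
  {i: True, z: True, a: False}


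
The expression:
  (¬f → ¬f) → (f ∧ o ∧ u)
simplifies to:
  f ∧ o ∧ u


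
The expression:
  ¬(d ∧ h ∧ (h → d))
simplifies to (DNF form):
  ¬d ∨ ¬h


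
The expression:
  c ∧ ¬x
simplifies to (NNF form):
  c ∧ ¬x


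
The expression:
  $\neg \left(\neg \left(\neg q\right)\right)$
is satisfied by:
  {q: False}


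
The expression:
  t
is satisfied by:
  {t: True}


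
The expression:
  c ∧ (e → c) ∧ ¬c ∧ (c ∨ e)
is never true.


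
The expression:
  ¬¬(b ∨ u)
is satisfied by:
  {b: True, u: True}
  {b: True, u: False}
  {u: True, b: False}


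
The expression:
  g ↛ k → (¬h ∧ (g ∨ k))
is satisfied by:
  {k: True, h: False, g: False}
  {h: False, g: False, k: False}
  {g: True, k: True, h: False}
  {g: True, h: False, k: False}
  {k: True, h: True, g: False}
  {h: True, k: False, g: False}
  {g: True, h: True, k: True}


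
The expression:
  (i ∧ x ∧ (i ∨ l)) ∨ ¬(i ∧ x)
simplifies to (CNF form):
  True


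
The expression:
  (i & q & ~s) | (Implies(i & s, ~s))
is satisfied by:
  {s: False, i: False}
  {i: True, s: False}
  {s: True, i: False}


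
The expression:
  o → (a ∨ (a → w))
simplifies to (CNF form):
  True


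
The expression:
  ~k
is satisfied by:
  {k: False}


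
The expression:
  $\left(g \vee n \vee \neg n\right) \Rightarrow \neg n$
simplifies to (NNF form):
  $\neg n$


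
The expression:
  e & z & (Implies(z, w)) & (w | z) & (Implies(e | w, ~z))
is never true.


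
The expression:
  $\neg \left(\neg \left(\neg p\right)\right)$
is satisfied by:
  {p: False}


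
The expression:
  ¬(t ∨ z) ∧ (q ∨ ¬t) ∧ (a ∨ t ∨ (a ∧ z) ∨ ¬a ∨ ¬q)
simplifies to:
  ¬t ∧ ¬z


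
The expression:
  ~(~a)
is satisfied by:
  {a: True}


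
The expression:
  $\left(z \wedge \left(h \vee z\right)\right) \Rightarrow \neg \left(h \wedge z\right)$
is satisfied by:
  {h: False, z: False}
  {z: True, h: False}
  {h: True, z: False}


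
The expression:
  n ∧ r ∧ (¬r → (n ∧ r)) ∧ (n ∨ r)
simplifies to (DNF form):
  n ∧ r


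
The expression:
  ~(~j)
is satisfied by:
  {j: True}


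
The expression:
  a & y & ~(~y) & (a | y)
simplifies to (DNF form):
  a & y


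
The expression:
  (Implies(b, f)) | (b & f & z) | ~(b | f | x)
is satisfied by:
  {f: True, b: False}
  {b: False, f: False}
  {b: True, f: True}


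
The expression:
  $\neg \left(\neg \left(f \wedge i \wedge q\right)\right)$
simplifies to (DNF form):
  $f \wedge i \wedge q$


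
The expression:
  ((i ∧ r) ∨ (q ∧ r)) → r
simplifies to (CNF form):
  True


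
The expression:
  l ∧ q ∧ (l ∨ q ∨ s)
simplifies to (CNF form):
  l ∧ q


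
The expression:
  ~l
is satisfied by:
  {l: False}


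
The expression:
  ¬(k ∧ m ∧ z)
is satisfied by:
  {k: False, z: False, m: False}
  {m: True, k: False, z: False}
  {z: True, k: False, m: False}
  {m: True, z: True, k: False}
  {k: True, m: False, z: False}
  {m: True, k: True, z: False}
  {z: True, k: True, m: False}


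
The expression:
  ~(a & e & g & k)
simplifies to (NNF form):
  ~a | ~e | ~g | ~k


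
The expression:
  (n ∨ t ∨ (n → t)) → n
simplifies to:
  n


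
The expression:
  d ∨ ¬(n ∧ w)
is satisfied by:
  {d: True, w: False, n: False}
  {w: False, n: False, d: False}
  {n: True, d: True, w: False}
  {n: True, w: False, d: False}
  {d: True, w: True, n: False}
  {w: True, d: False, n: False}
  {n: True, w: True, d: True}


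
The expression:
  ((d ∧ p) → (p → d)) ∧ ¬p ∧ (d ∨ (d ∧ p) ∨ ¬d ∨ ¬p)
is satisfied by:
  {p: False}


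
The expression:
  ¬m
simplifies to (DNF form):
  ¬m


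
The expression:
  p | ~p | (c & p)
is always true.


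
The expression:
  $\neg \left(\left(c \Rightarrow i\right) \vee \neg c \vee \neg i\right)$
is never true.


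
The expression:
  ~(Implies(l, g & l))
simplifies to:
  l & ~g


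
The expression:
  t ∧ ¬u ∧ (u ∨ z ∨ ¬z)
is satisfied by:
  {t: True, u: False}


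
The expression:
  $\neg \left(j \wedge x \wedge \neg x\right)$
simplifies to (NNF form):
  $\text{True}$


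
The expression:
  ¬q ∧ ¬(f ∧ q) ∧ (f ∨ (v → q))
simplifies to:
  ¬q ∧ (f ∨ ¬v)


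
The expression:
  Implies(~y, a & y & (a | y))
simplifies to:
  y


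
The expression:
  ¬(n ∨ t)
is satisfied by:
  {n: False, t: False}


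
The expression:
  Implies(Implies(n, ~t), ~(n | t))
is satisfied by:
  {t: False, n: False}
  {n: True, t: True}


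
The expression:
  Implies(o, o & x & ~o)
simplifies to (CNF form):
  ~o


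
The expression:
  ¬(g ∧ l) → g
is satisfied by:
  {g: True}


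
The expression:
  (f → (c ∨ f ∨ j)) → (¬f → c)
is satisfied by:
  {c: True, f: True}
  {c: True, f: False}
  {f: True, c: False}


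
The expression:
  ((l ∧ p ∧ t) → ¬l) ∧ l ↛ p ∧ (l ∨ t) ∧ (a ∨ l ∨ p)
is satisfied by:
  {l: True, p: False}


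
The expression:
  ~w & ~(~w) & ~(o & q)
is never true.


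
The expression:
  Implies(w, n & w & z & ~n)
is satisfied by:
  {w: False}


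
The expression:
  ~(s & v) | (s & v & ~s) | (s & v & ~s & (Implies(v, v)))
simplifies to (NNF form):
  ~s | ~v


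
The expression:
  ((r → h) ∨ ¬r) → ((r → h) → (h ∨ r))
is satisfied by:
  {r: True, h: True}
  {r: True, h: False}
  {h: True, r: False}


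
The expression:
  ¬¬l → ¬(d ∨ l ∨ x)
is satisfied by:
  {l: False}


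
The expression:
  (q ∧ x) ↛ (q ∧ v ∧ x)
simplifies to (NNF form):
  q ∧ x ∧ ¬v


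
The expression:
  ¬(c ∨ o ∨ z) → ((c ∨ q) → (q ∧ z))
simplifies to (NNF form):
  c ∨ o ∨ z ∨ ¬q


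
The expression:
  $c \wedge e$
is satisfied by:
  {c: True, e: True}


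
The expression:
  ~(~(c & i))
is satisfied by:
  {c: True, i: True}


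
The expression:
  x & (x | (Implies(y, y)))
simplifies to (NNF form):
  x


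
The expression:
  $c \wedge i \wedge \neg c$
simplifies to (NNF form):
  $\text{False}$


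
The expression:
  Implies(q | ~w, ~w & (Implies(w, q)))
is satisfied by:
  {w: False, q: False}
  {q: True, w: False}
  {w: True, q: False}


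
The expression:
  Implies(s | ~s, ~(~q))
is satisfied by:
  {q: True}


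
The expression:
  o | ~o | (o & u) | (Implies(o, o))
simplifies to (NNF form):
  True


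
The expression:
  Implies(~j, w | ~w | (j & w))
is always true.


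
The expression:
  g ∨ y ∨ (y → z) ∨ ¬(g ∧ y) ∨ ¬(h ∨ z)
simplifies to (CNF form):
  True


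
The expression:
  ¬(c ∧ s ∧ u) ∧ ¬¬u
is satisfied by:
  {u: True, s: False, c: False}
  {u: True, c: True, s: False}
  {u: True, s: True, c: False}


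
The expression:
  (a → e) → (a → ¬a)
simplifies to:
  ¬a ∨ ¬e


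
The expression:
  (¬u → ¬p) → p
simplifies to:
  p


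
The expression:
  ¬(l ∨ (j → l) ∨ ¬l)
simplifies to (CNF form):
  False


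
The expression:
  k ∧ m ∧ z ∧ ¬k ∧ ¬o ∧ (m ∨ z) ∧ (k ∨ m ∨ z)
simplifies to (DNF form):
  False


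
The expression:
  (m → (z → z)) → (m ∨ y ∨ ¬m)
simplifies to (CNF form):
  True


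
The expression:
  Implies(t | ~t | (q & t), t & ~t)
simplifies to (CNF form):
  False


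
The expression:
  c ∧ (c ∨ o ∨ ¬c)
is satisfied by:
  {c: True}


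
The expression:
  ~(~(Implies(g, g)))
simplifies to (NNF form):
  True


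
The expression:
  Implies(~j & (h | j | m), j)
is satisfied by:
  {j: True, m: False, h: False}
  {h: True, j: True, m: False}
  {j: True, m: True, h: False}
  {h: True, j: True, m: True}
  {h: False, m: False, j: False}


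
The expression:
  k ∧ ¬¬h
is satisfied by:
  {h: True, k: True}


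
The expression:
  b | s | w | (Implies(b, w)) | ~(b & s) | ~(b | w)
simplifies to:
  True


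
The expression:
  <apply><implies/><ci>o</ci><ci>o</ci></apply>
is always true.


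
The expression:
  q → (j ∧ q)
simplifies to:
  j ∨ ¬q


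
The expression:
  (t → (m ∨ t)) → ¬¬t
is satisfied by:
  {t: True}


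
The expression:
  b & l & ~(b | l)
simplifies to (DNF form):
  False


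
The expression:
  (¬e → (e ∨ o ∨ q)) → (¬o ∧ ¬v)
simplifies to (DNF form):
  (¬o ∧ ¬v) ∨ (¬e ∧ ¬o ∧ ¬q) ∨ (¬e ∧ ¬o ∧ ¬v) ∨ (¬o ∧ ¬q ∧ ¬v)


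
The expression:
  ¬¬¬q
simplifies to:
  ¬q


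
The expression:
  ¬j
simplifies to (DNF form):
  ¬j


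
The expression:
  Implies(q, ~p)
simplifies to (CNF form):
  ~p | ~q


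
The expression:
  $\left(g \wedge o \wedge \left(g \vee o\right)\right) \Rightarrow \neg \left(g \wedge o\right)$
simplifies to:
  $\neg g \vee \neg o$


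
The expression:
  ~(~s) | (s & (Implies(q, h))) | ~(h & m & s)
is always true.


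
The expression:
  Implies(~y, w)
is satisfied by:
  {y: True, w: True}
  {y: True, w: False}
  {w: True, y: False}


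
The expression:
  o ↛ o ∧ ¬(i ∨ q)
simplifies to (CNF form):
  False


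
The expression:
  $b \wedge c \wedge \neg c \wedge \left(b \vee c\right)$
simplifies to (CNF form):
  $\text{False}$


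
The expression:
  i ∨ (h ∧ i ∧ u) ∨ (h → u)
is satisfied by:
  {i: True, u: True, h: False}
  {i: True, h: False, u: False}
  {u: True, h: False, i: False}
  {u: False, h: False, i: False}
  {i: True, u: True, h: True}
  {i: True, h: True, u: False}
  {u: True, h: True, i: False}


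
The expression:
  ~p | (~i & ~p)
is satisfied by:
  {p: False}


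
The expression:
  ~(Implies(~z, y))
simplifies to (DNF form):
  ~y & ~z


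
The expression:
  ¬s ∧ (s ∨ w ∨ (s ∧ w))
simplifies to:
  w ∧ ¬s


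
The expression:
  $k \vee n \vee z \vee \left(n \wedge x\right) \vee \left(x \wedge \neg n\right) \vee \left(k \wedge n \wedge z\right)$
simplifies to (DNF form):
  $k \vee n \vee x \vee z$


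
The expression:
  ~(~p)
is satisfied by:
  {p: True}


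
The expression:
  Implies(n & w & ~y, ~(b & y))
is always true.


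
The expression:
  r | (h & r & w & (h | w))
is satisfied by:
  {r: True}


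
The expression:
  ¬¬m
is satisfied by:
  {m: True}


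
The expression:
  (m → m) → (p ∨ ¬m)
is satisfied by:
  {p: True, m: False}
  {m: False, p: False}
  {m: True, p: True}


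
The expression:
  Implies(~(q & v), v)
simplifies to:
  v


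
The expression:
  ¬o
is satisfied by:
  {o: False}


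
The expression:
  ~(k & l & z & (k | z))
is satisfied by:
  {l: False, k: False, z: False}
  {z: True, l: False, k: False}
  {k: True, l: False, z: False}
  {z: True, k: True, l: False}
  {l: True, z: False, k: False}
  {z: True, l: True, k: False}
  {k: True, l: True, z: False}


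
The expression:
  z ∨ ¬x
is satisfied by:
  {z: True, x: False}
  {x: False, z: False}
  {x: True, z: True}


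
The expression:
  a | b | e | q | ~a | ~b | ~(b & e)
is always true.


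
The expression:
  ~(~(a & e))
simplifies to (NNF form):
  a & e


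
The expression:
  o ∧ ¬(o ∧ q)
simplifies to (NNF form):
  o ∧ ¬q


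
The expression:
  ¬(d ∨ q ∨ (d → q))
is never true.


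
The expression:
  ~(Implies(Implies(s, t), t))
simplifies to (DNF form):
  ~s & ~t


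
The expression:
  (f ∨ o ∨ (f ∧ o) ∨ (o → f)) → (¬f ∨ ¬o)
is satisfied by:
  {o: False, f: False}
  {f: True, o: False}
  {o: True, f: False}


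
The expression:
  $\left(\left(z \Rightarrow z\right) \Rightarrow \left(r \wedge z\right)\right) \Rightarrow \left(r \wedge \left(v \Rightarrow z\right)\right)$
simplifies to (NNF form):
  $\text{True}$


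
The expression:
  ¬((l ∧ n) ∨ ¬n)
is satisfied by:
  {n: True, l: False}


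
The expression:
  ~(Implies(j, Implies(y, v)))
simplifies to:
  j & y & ~v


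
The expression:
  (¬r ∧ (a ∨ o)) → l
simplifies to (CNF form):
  (l ∨ r ∨ ¬a) ∧ (l ∨ r ∨ ¬o)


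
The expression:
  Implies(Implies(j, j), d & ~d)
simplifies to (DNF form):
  False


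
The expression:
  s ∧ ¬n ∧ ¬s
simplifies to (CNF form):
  False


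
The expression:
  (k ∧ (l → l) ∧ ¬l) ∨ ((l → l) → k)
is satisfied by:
  {k: True}


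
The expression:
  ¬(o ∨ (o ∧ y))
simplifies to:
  ¬o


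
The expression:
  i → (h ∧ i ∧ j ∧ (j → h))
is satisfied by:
  {h: True, j: True, i: False}
  {h: True, j: False, i: False}
  {j: True, h: False, i: False}
  {h: False, j: False, i: False}
  {i: True, h: True, j: True}


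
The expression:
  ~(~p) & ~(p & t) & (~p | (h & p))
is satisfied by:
  {h: True, p: True, t: False}


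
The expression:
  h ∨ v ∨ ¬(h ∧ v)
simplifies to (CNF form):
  True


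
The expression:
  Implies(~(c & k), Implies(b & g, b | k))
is always true.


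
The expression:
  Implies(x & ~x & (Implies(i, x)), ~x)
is always true.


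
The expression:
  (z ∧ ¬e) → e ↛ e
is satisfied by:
  {e: True, z: False}
  {z: False, e: False}
  {z: True, e: True}


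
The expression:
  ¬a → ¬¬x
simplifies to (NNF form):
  a ∨ x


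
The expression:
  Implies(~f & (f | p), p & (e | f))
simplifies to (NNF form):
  e | f | ~p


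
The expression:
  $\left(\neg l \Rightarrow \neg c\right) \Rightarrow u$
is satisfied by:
  {c: True, u: True, l: False}
  {u: True, l: False, c: False}
  {c: True, u: True, l: True}
  {u: True, l: True, c: False}
  {c: True, l: False, u: False}


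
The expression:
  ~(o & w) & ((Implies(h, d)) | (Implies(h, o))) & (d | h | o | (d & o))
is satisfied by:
  {d: True, o: False, w: False}
  {d: True, w: True, o: False}
  {d: True, o: True, w: False}
  {o: True, w: False, d: False}


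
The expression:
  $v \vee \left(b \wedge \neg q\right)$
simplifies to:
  $v \vee \left(b \wedge \neg q\right)$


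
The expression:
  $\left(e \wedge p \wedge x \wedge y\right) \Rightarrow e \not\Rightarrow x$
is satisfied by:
  {p: False, e: False, y: False, x: False}
  {x: True, p: False, e: False, y: False}
  {y: True, p: False, e: False, x: False}
  {x: True, y: True, p: False, e: False}
  {e: True, x: False, p: False, y: False}
  {x: True, e: True, p: False, y: False}
  {y: True, e: True, x: False, p: False}
  {x: True, y: True, e: True, p: False}
  {p: True, y: False, e: False, x: False}
  {x: True, p: True, y: False, e: False}
  {y: True, p: True, x: False, e: False}
  {x: True, y: True, p: True, e: False}
  {e: True, p: True, y: False, x: False}
  {x: True, e: True, p: True, y: False}
  {y: True, e: True, p: True, x: False}


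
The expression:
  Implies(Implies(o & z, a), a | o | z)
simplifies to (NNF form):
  a | o | z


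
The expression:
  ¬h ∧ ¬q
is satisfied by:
  {q: False, h: False}


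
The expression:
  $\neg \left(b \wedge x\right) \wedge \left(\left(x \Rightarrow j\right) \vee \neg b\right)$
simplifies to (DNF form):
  $\neg b \vee \neg x$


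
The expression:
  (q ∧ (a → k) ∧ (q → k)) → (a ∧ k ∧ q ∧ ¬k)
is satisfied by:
  {k: False, q: False}
  {q: True, k: False}
  {k: True, q: False}


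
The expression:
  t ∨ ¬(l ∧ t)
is always true.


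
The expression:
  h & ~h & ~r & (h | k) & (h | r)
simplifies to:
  False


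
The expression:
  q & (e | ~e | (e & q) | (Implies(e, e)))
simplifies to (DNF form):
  q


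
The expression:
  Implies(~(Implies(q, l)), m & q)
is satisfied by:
  {m: True, l: True, q: False}
  {m: True, l: False, q: False}
  {l: True, m: False, q: False}
  {m: False, l: False, q: False}
  {q: True, m: True, l: True}
  {q: True, m: True, l: False}
  {q: True, l: True, m: False}


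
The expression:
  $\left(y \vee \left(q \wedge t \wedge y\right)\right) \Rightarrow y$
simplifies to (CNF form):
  $\text{True}$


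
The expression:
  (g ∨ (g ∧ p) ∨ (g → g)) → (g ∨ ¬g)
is always true.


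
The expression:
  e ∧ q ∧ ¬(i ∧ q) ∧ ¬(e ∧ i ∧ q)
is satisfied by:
  {e: True, q: True, i: False}


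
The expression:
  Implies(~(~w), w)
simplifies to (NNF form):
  True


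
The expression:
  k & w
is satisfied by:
  {w: True, k: True}


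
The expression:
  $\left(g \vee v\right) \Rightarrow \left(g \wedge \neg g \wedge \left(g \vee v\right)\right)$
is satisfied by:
  {g: False, v: False}


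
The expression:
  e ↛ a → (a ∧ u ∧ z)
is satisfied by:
  {a: True, e: False}
  {e: False, a: False}
  {e: True, a: True}


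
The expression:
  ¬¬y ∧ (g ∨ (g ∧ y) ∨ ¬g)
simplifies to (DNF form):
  y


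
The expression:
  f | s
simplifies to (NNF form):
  f | s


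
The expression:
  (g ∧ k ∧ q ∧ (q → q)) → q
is always true.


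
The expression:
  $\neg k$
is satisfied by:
  {k: False}


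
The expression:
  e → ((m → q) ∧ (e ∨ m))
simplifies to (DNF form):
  q ∨ ¬e ∨ ¬m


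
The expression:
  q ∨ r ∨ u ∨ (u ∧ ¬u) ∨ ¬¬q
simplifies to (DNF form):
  q ∨ r ∨ u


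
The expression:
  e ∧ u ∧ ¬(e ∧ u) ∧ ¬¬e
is never true.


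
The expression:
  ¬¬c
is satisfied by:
  {c: True}


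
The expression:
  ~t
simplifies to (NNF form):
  ~t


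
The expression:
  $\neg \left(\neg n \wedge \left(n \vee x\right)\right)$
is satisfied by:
  {n: True, x: False}
  {x: False, n: False}
  {x: True, n: True}


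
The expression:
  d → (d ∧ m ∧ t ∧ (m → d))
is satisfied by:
  {t: True, m: True, d: False}
  {t: True, m: False, d: False}
  {m: True, t: False, d: False}
  {t: False, m: False, d: False}
  {d: True, t: True, m: True}


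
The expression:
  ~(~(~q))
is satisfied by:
  {q: False}


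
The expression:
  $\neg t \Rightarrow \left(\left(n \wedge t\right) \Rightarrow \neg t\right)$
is always true.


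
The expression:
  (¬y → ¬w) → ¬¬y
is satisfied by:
  {y: True, w: True}
  {y: True, w: False}
  {w: True, y: False}


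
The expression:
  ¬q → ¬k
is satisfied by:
  {q: True, k: False}
  {k: False, q: False}
  {k: True, q: True}


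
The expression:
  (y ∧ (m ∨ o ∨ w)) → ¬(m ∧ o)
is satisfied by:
  {m: False, o: False, y: False}
  {y: True, m: False, o: False}
  {o: True, m: False, y: False}
  {y: True, o: True, m: False}
  {m: True, y: False, o: False}
  {y: True, m: True, o: False}
  {o: True, m: True, y: False}


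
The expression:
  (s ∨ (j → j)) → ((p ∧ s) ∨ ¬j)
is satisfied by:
  {s: True, p: True, j: False}
  {s: True, p: False, j: False}
  {p: True, s: False, j: False}
  {s: False, p: False, j: False}
  {j: True, s: True, p: True}
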